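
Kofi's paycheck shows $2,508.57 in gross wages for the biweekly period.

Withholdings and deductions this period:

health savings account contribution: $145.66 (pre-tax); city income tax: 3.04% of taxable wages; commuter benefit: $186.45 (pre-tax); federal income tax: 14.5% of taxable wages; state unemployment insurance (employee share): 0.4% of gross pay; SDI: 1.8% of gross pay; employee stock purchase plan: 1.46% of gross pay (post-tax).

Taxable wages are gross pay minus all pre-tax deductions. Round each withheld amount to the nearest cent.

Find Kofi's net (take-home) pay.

Commuter benefit: $186.45
Health savings account contribution: $145.66
Pre-tax total = $186.45 + $145.66 = $332.11
Taxable wages = $2,508.57 − $332.11 = $2,176.46
City income tax: $2,176.46 × 0.0304 = $66.16
Federal income tax: $2,176.46 × 0.145 = $315.59
SDI: $2,508.57 × 0.018 = $45.15
State unemployment insurance (employee share): $2,508.57 × 0.004 = $10.03
Employee stock purchase plan: $2,508.57 × 0.0146 = $36.63
Total deductions = $186.45 + $145.66 + $66.16 + $315.59 + $45.15 + $10.03 + $36.63 = $805.67
Net pay = $2,508.57 − $805.67 = $1,702.90

$1,702.90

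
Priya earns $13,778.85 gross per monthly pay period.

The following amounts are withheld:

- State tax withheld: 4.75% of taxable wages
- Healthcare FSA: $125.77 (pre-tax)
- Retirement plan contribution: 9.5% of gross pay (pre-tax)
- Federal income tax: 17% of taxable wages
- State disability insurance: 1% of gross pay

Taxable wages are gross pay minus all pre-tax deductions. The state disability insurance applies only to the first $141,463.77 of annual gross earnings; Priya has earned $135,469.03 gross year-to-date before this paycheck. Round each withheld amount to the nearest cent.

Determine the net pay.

$9,599.30

Retirement plan contribution: $13,778.85 × 0.095 = $1,308.99
Healthcare FSA: $125.77
Pre-tax total = $1,308.99 + $125.77 = $1,434.76
Taxable wages = $13,778.85 − $1,434.76 = $12,344.09
State tax withheld: $12,344.09 × 0.0475 = $586.34
Federal income tax: $12,344.09 × 0.17 = $2,098.50
State disability insurance: only $141,463.77 − $135,469.03 = $5,994.74 of this check is subject → $5,994.74 × 0.01 = $59.95
Total deductions = $1,308.99 + $125.77 + $586.34 + $2,098.50 + $59.95 = $4,179.55
Net pay = $13,778.85 − $4,179.55 = $9,599.30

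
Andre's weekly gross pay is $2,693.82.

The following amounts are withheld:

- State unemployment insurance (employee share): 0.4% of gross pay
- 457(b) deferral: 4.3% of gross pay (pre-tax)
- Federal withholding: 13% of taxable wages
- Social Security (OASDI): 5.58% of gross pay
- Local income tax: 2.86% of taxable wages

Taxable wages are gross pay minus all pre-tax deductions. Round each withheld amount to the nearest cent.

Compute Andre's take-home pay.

457(b) deferral: $2,693.82 × 0.043 = $115.83
Taxable wages = $2,693.82 − $115.83 = $2,577.99
Local income tax: $2,577.99 × 0.0286 = $73.73
Federal withholding: $2,577.99 × 0.13 = $335.14
State unemployment insurance (employee share): $2,693.82 × 0.004 = $10.78
Social Security (OASDI): $2,693.82 × 0.0558 = $150.32
Total deductions = $115.83 + $73.73 + $335.14 + $10.78 + $150.32 = $685.80
Net pay = $2,693.82 − $685.80 = $2,008.02

$2,008.02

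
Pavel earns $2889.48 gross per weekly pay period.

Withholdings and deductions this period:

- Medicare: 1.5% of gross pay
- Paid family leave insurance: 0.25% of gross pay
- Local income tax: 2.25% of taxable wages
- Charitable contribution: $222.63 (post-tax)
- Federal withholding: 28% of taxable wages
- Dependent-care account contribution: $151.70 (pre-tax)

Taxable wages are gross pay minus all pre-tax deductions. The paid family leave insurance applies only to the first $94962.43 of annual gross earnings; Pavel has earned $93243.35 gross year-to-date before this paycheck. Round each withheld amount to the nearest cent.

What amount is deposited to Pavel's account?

Dependent-care account contribution: $151.70
Taxable wages = $2889.48 − $151.70 = $2737.78
Local income tax: $2737.78 × 0.0225 = $61.60
Federal withholding: $2737.78 × 0.28 = $766.58
Medicare: $2889.48 × 0.015 = $43.34
Paid family leave insurance: only $94962.43 − $93243.35 = $1719.08 of this check is subject → $1719.08 × 0.0025 = $4.30
Charitable contribution: $222.63
Total deductions = $151.70 + $61.60 + $766.58 + $43.34 + $4.30 + $222.63 = $1250.15
Net pay = $2889.48 − $1250.15 = $1639.33

$1639.33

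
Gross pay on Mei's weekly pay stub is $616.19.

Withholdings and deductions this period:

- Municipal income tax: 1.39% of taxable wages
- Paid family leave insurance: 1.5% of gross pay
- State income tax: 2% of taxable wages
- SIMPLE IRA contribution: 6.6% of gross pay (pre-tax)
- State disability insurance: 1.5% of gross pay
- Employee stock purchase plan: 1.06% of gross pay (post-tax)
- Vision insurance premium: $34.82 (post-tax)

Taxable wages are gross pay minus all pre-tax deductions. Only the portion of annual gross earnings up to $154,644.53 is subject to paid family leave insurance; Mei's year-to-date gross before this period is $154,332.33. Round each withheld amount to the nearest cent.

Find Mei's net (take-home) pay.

SIMPLE IRA contribution: $616.19 × 0.066 = $40.67
Taxable wages = $616.19 − $40.67 = $575.52
State income tax: $575.52 × 0.02 = $11.51
Municipal income tax: $575.52 × 0.0139 = $8.00
State disability insurance: $616.19 × 0.015 = $9.24
Paid family leave insurance: only $154,644.53 − $154,332.33 = $312.20 of this check is subject → $312.20 × 0.015 = $4.68
Vision insurance premium: $34.82
Employee stock purchase plan: $616.19 × 0.0106 = $6.53
Total deductions = $40.67 + $11.51 + $8.00 + $9.24 + $4.68 + $34.82 + $6.53 = $115.45
Net pay = $616.19 − $115.45 = $500.74

$500.74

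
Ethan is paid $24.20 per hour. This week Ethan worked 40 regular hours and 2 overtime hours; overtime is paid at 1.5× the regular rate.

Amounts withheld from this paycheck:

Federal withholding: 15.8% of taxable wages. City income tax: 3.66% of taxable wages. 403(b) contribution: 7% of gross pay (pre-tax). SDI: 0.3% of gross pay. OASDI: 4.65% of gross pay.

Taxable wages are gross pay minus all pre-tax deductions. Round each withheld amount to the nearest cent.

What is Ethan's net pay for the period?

$727.92

Regular pay: 40 × $24.20 = $968.00
Overtime pay: 2 × $24.20 × 1.5 = $72.60
Gross pay = $968.00 + $72.60 = $1,040.60
403(b) contribution: $1,040.60 × 0.07 = $72.84
Taxable wages = $1,040.60 − $72.84 = $967.76
Federal withholding: $967.76 × 0.158 = $152.91
City income tax: $967.76 × 0.0366 = $35.42
OASDI: $1,040.60 × 0.0465 = $48.39
SDI: $1,040.60 × 0.003 = $3.12
Total deductions = $72.84 + $152.91 + $35.42 + $48.39 + $3.12 = $312.68
Net pay = $1,040.60 − $312.68 = $727.92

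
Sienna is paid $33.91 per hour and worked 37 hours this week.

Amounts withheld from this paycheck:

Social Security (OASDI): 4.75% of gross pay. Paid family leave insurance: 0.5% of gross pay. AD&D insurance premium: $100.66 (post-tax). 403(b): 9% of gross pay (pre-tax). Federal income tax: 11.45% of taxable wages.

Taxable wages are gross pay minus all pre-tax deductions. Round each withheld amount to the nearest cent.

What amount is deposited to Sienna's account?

$844.49

Gross pay: 37 × $33.91 = $1,254.67
403(b): $1,254.67 × 0.09 = $112.92
Taxable wages = $1,254.67 − $112.92 = $1,141.75
Federal income tax: $1,141.75 × 0.1145 = $130.73
Paid family leave insurance: $1,254.67 × 0.005 = $6.27
Social Security (OASDI): $1,254.67 × 0.0475 = $59.60
AD&D insurance premium: $100.66
Total deductions = $112.92 + $130.73 + $6.27 + $59.60 + $100.66 = $410.18
Net pay = $1,254.67 − $410.18 = $844.49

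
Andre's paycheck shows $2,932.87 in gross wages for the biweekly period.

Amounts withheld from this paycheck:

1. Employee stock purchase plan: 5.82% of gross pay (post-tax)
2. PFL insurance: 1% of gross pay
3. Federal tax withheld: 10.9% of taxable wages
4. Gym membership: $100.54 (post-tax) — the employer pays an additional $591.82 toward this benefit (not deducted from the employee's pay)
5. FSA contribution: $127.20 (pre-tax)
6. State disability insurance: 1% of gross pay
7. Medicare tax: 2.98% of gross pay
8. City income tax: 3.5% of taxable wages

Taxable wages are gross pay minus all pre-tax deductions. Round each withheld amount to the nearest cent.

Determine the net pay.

FSA contribution: $127.20
Taxable wages = $2,932.87 − $127.20 = $2,805.67
Federal tax withheld: $2,805.67 × 0.109 = $305.82
City income tax: $2,805.67 × 0.035 = $98.20
PFL insurance: $2,932.87 × 0.01 = $29.33
Medicare tax: $2,932.87 × 0.0298 = $87.40
State disability insurance: $2,932.87 × 0.01 = $29.33
Employee stock purchase plan: $2,932.87 × 0.0582 = $170.69
Gym membership: $100.54
(Employer's $591.82 toward gym membership is not withheld from the employee.)
Total deductions = $127.20 + $305.82 + $98.20 + $29.33 + $87.40 + $29.33 + $170.69 + $100.54 = $948.51
Net pay = $2,932.87 − $948.51 = $1,984.36

$1,984.36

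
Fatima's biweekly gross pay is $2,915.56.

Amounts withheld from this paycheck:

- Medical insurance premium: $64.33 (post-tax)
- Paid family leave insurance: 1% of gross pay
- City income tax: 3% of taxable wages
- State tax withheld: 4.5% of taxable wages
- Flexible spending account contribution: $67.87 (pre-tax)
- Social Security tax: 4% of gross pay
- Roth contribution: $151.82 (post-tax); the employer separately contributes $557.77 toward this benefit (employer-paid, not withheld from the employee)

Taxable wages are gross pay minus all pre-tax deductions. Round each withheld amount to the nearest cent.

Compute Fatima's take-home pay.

Flexible spending account contribution: $67.87
Taxable wages = $2,915.56 − $67.87 = $2,847.69
State tax withheld: $2,847.69 × 0.045 = $128.15
City income tax: $2,847.69 × 0.03 = $85.43
Social Security tax: $2,915.56 × 0.04 = $116.62
Paid family leave insurance: $2,915.56 × 0.01 = $29.16
Roth contribution: $151.82
Medical insurance premium: $64.33
(Employer's $557.77 toward Roth contribution is not withheld from the employee.)
Total deductions = $67.87 + $128.15 + $85.43 + $116.62 + $29.16 + $151.82 + $64.33 = $643.38
Net pay = $2,915.56 − $643.38 = $2,272.18

$2,272.18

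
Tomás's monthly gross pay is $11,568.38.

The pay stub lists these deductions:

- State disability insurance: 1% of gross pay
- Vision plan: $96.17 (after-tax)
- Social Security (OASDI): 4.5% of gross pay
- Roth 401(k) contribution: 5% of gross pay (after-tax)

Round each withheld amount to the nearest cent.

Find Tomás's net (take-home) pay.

State disability insurance: $11,568.38 × 0.01 = $115.68
Social Security (OASDI): $11,568.38 × 0.045 = $520.58
Vision plan: $96.17
Roth 401(k) contribution: $11,568.38 × 0.05 = $578.42
Total deductions = $115.68 + $520.58 + $96.17 + $578.42 = $1,310.85
Net pay = $11,568.38 − $1,310.85 = $10,257.53

$10,257.53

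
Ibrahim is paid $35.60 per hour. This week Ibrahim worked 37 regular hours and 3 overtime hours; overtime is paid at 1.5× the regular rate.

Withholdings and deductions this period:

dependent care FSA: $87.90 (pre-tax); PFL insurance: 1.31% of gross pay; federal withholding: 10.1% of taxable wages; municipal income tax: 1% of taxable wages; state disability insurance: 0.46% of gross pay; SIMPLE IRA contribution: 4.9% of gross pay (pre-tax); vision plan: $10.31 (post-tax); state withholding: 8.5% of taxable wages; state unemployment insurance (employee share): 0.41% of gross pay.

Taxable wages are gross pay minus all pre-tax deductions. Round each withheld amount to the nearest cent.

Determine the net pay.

Regular pay: 37 × $35.60 = $1,317.20
Overtime pay: 3 × $35.60 × 1.5 = $160.20
Gross pay = $1,317.20 + $160.20 = $1,477.40
SIMPLE IRA contribution: $1,477.40 × 0.049 = $72.39
Dependent care FSA: $87.90
Pre-tax total = $72.39 + $87.90 = $160.29
Taxable wages = $1,477.40 − $160.29 = $1,317.11
Municipal income tax: $1,317.11 × 0.01 = $13.17
Federal withholding: $1,317.11 × 0.101 = $133.03
State withholding: $1,317.11 × 0.085 = $111.95
State disability insurance: $1,477.40 × 0.0046 = $6.80
PFL insurance: $1,477.40 × 0.0131 = $19.35
State unemployment insurance (employee share): $1,477.40 × 0.0041 = $6.06
Vision plan: $10.31
Total deductions = $72.39 + $87.90 + $13.17 + $133.03 + $111.95 + $6.80 + $19.35 + $6.06 + $10.31 = $460.96
Net pay = $1,477.40 − $460.96 = $1,016.44

$1,016.44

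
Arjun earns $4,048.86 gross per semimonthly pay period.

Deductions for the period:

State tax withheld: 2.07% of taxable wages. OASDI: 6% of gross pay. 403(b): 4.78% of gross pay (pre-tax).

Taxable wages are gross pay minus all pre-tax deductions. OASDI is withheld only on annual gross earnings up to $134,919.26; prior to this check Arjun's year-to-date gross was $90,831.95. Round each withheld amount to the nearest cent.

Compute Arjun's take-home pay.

$3,532.58

403(b): $4,048.86 × 0.0478 = $193.54
Taxable wages = $4,048.86 − $193.54 = $3,855.32
State tax withheld: $3,855.32 × 0.0207 = $79.81
OASDI: cap not yet reached, full $4,048.86 is subject → $4,048.86 × 0.06 = $242.93
Total deductions = $193.54 + $79.81 + $242.93 = $516.28
Net pay = $4,048.86 − $516.28 = $3,532.58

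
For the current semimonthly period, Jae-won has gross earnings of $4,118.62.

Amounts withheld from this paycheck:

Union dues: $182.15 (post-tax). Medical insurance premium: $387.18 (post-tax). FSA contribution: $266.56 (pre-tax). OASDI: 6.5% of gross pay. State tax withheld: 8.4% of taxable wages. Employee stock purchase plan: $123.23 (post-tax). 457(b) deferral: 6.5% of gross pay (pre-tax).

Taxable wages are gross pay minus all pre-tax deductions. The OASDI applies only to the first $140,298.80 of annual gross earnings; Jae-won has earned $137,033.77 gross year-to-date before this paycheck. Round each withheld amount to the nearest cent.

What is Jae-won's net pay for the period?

$2,378.47

FSA contribution: $266.56
457(b) deferral: $4,118.62 × 0.065 = $267.71
Pre-tax total = $266.56 + $267.71 = $534.27
Taxable wages = $4,118.62 − $534.27 = $3,584.35
State tax withheld: $3,584.35 × 0.084 = $301.09
OASDI: only $140,298.80 − $137,033.77 = $3,265.03 of this check is subject → $3,265.03 × 0.065 = $212.23
Medical insurance premium: $387.18
Employee stock purchase plan: $123.23
Union dues: $182.15
Total deductions = $266.56 + $267.71 + $301.09 + $212.23 + $387.18 + $123.23 + $182.15 = $1,740.15
Net pay = $4,118.62 − $1,740.15 = $2,378.47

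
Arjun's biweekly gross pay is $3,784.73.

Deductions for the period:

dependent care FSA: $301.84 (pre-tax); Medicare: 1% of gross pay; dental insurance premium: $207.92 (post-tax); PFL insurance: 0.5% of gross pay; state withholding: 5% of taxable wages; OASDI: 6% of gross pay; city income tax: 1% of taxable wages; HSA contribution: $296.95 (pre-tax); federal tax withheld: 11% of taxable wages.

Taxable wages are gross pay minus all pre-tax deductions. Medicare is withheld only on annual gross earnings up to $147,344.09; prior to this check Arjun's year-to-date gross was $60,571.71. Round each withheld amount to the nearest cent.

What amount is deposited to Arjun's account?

$2,152.56

Dependent care FSA: $301.84
HSA contribution: $296.95
Pre-tax total = $301.84 + $296.95 = $598.79
Taxable wages = $3,784.73 − $598.79 = $3,185.94
Federal tax withheld: $3,185.94 × 0.11 = $350.45
State withholding: $3,185.94 × 0.05 = $159.30
City income tax: $3,185.94 × 0.01 = $31.86
OASDI: $3,784.73 × 0.06 = $227.08
Medicare: cap not yet reached, full $3,784.73 is subject → $3,784.73 × 0.01 = $37.85
PFL insurance: $3,784.73 × 0.005 = $18.92
Dental insurance premium: $207.92
Total deductions = $301.84 + $296.95 + $350.45 + $159.30 + $31.86 + $227.08 + $37.85 + $18.92 + $207.92 = $1,632.17
Net pay = $3,784.73 − $1,632.17 = $2,152.56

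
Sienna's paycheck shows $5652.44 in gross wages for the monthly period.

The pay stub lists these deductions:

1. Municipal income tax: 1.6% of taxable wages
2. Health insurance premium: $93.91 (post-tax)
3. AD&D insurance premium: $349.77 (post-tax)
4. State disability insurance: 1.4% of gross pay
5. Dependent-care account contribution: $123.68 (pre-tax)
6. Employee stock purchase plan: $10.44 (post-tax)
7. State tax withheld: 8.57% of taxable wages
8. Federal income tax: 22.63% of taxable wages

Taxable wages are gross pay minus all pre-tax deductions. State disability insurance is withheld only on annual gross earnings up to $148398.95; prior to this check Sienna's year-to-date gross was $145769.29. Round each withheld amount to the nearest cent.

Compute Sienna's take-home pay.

Dependent-care account contribution: $123.68
Taxable wages = $5652.44 − $123.68 = $5528.76
State tax withheld: $5528.76 × 0.0857 = $473.81
Federal income tax: $5528.76 × 0.2263 = $1251.16
Municipal income tax: $5528.76 × 0.016 = $88.46
State disability insurance: only $148398.95 − $145769.29 = $2629.66 of this check is subject → $2629.66 × 0.014 = $36.82
AD&D insurance premium: $349.77
Health insurance premium: $93.91
Employee stock purchase plan: $10.44
Total deductions = $123.68 + $473.81 + $1251.16 + $88.46 + $36.82 + $349.77 + $93.91 + $10.44 = $2428.05
Net pay = $5652.44 − $2428.05 = $3224.39

$3224.39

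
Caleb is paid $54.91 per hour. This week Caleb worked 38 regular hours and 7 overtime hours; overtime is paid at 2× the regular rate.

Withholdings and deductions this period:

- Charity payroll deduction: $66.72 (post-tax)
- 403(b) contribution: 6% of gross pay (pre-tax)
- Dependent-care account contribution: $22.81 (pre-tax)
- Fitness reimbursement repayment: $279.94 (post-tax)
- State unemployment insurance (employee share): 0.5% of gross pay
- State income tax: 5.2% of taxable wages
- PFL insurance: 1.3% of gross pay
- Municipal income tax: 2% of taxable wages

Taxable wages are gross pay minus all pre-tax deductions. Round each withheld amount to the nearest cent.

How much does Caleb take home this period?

$2,071.53

Regular pay: 38 × $54.91 = $2,086.58
Overtime pay: 7 × $54.91 × 2 = $768.74
Gross pay = $2,086.58 + $768.74 = $2,855.32
403(b) contribution: $2,855.32 × 0.06 = $171.32
Dependent-care account contribution: $22.81
Pre-tax total = $171.32 + $22.81 = $194.13
Taxable wages = $2,855.32 − $194.13 = $2,661.19
Municipal income tax: $2,661.19 × 0.02 = $53.22
State income tax: $2,661.19 × 0.052 = $138.38
State unemployment insurance (employee share): $2,855.32 × 0.005 = $14.28
PFL insurance: $2,855.32 × 0.013 = $37.12
Fitness reimbursement repayment: $279.94
Charity payroll deduction: $66.72
Total deductions = $171.32 + $22.81 + $53.22 + $138.38 + $14.28 + $37.12 + $279.94 + $66.72 = $783.79
Net pay = $2,855.32 − $783.79 = $2,071.53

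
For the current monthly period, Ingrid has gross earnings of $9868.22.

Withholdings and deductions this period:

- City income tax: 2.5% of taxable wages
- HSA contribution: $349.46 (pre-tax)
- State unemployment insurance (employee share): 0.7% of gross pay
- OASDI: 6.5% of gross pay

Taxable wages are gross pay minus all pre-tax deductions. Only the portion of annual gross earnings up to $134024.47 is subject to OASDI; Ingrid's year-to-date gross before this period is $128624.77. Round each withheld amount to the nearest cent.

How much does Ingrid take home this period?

HSA contribution: $349.46
Taxable wages = $9868.22 − $349.46 = $9518.76
City income tax: $9518.76 × 0.025 = $237.97
OASDI: only $134024.47 − $128624.77 = $5399.70 of this check is subject → $5399.70 × 0.065 = $350.98
State unemployment insurance (employee share): $9868.22 × 0.007 = $69.08
Total deductions = $349.46 + $237.97 + $350.98 + $69.08 = $1007.49
Net pay = $9868.22 − $1007.49 = $8860.73

$8860.73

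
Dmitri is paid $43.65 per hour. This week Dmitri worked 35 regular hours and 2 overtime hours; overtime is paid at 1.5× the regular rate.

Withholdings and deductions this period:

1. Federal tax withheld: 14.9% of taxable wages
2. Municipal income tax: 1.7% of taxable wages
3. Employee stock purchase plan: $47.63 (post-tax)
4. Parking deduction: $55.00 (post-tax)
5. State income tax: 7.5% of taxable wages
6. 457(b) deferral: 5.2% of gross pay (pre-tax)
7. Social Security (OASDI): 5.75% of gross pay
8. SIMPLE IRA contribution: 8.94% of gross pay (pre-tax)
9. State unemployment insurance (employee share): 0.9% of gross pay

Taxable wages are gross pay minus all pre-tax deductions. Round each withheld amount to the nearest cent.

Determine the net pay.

Regular pay: 35 × $43.65 = $1,527.75
Overtime pay: 2 × $43.65 × 1.5 = $130.95
Gross pay = $1,527.75 + $130.95 = $1,658.70
457(b) deferral: $1,658.70 × 0.052 = $86.25
SIMPLE IRA contribution: $1,658.70 × 0.0894 = $148.29
Pre-tax total = $86.25 + $148.29 = $234.54
Taxable wages = $1,658.70 − $234.54 = $1,424.16
Federal tax withheld: $1,424.16 × 0.149 = $212.20
State income tax: $1,424.16 × 0.075 = $106.81
Municipal income tax: $1,424.16 × 0.017 = $24.21
State unemployment insurance (employee share): $1,658.70 × 0.009 = $14.93
Social Security (OASDI): $1,658.70 × 0.0575 = $95.38
Employee stock purchase plan: $47.63
Parking deduction: $55.00
Total deductions = $86.25 + $148.29 + $212.20 + $106.81 + $24.21 + $14.93 + $95.38 + $47.63 + $55.00 = $790.70
Net pay = $1,658.70 − $790.70 = $868.00

$868.00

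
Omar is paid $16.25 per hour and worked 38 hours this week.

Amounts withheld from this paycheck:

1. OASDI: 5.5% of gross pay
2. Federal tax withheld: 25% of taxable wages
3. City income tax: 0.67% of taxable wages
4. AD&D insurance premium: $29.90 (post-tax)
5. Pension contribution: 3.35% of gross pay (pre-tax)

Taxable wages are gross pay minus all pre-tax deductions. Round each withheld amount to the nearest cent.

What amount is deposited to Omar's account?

$379.75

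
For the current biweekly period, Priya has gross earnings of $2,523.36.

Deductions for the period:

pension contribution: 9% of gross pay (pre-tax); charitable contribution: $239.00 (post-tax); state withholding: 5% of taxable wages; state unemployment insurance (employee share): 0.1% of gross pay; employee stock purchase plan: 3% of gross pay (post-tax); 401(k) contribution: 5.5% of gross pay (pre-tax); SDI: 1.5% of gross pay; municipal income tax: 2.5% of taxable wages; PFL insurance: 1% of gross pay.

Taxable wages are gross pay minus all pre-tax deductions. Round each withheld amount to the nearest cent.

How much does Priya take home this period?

401(k) contribution: $2,523.36 × 0.055 = $138.78
Pension contribution: $2,523.36 × 0.09 = $227.10
Pre-tax total = $138.78 + $227.10 = $365.88
Taxable wages = $2,523.36 − $365.88 = $2,157.48
Municipal income tax: $2,157.48 × 0.025 = $53.94
State withholding: $2,157.48 × 0.05 = $107.87
SDI: $2,523.36 × 0.015 = $37.85
State unemployment insurance (employee share): $2,523.36 × 0.001 = $2.52
PFL insurance: $2,523.36 × 0.01 = $25.23
Charitable contribution: $239.00
Employee stock purchase plan: $2,523.36 × 0.03 = $75.70
Total deductions = $138.78 + $227.10 + $53.94 + $107.87 + $37.85 + $2.52 + $25.23 + $239.00 + $75.70 = $907.99
Net pay = $2,523.36 − $907.99 = $1,615.37

$1,615.37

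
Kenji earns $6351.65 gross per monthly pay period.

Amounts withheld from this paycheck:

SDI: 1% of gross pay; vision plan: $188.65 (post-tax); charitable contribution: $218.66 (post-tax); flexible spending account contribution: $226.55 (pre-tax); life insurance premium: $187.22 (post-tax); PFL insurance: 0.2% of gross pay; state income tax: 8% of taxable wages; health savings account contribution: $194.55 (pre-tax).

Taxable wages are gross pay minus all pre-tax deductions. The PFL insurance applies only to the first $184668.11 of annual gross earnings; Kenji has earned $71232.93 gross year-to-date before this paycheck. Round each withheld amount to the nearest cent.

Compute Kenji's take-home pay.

$4785.36

Flexible spending account contribution: $226.55
Health savings account contribution: $194.55
Pre-tax total = $226.55 + $194.55 = $421.10
Taxable wages = $6351.65 − $421.10 = $5930.55
State income tax: $5930.55 × 0.08 = $474.44
PFL insurance: cap not yet reached, full $6351.65 is subject → $6351.65 × 0.002 = $12.70
SDI: $6351.65 × 0.01 = $63.52
Charitable contribution: $218.66
Life insurance premium: $187.22
Vision plan: $188.65
Total deductions = $226.55 + $194.55 + $474.44 + $12.70 + $63.52 + $218.66 + $187.22 + $188.65 = $1566.29
Net pay = $6351.65 − $1566.29 = $4785.36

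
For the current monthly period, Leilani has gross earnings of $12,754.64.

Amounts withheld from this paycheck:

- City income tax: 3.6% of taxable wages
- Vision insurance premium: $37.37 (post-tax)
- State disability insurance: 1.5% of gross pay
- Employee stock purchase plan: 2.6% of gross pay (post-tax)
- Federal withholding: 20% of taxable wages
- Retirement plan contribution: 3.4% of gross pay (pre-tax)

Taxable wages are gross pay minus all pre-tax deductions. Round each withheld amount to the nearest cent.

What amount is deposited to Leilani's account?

$8,852.91

Retirement plan contribution: $12,754.64 × 0.034 = $433.66
Taxable wages = $12,754.64 − $433.66 = $12,320.98
Federal withholding: $12,320.98 × 0.2 = $2,464.20
City income tax: $12,320.98 × 0.036 = $443.56
State disability insurance: $12,754.64 × 0.015 = $191.32
Vision insurance premium: $37.37
Employee stock purchase plan: $12,754.64 × 0.026 = $331.62
Total deductions = $433.66 + $2,464.20 + $443.56 + $191.32 + $37.37 + $331.62 = $3,901.73
Net pay = $12,754.64 − $3,901.73 = $8,852.91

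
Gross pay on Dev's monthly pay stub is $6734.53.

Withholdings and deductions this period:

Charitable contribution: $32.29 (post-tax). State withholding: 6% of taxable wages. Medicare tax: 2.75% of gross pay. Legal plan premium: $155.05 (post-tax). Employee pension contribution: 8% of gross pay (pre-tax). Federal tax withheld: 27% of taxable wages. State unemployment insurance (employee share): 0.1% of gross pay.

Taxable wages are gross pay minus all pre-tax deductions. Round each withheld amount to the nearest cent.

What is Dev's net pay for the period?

$3771.89

Employee pension contribution: $6734.53 × 0.08 = $538.76
Taxable wages = $6734.53 − $538.76 = $6195.77
State withholding: $6195.77 × 0.06 = $371.75
Federal tax withheld: $6195.77 × 0.27 = $1672.86
State unemployment insurance (employee share): $6734.53 × 0.001 = $6.73
Medicare tax: $6734.53 × 0.0275 = $185.20
Charitable contribution: $32.29
Legal plan premium: $155.05
Total deductions = $538.76 + $371.75 + $1672.86 + $6.73 + $185.20 + $32.29 + $155.05 = $2962.64
Net pay = $6734.53 − $2962.64 = $3771.89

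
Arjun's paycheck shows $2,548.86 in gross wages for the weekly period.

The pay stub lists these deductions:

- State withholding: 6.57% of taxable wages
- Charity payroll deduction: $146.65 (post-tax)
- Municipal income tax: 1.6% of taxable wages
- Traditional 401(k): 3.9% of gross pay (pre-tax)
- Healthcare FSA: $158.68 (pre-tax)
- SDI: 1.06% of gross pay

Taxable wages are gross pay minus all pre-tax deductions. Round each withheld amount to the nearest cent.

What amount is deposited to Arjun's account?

$1,929.95

Healthcare FSA: $158.68
Traditional 401(k): $2,548.86 × 0.039 = $99.41
Pre-tax total = $158.68 + $99.41 = $258.09
Taxable wages = $2,548.86 − $258.09 = $2,290.77
State withholding: $2,290.77 × 0.0657 = $150.50
Municipal income tax: $2,290.77 × 0.016 = $36.65
SDI: $2,548.86 × 0.0106 = $27.02
Charity payroll deduction: $146.65
Total deductions = $158.68 + $99.41 + $150.50 + $36.65 + $27.02 + $146.65 = $618.91
Net pay = $2,548.86 − $618.91 = $1,929.95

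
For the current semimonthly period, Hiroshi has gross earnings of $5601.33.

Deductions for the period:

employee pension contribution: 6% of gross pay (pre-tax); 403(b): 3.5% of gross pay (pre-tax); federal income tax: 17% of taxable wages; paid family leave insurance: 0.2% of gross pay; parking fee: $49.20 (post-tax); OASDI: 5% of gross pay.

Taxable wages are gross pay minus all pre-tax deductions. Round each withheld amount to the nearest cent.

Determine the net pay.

403(b): $5601.33 × 0.035 = $196.05
Employee pension contribution: $5601.33 × 0.06 = $336.08
Pre-tax total = $196.05 + $336.08 = $532.13
Taxable wages = $5601.33 − $532.13 = $5069.20
Federal income tax: $5069.20 × 0.17 = $861.76
Paid family leave insurance: $5601.33 × 0.002 = $11.20
OASDI: $5601.33 × 0.05 = $280.07
Parking fee: $49.20
Total deductions = $196.05 + $336.08 + $861.76 + $11.20 + $280.07 + $49.20 = $1734.36
Net pay = $5601.33 − $1734.36 = $3866.97

$3866.97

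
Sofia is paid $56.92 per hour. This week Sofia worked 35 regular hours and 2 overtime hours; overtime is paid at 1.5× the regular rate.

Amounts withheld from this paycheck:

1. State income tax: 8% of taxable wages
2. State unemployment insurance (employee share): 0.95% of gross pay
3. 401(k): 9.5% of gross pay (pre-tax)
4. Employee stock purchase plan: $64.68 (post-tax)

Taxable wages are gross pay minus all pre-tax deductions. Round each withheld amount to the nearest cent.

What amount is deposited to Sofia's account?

Regular pay: 35 × $56.92 = $1992.20
Overtime pay: 2 × $56.92 × 1.5 = $170.76
Gross pay = $1992.20 + $170.76 = $2162.96
401(k): $2162.96 × 0.095 = $205.48
Taxable wages = $2162.96 − $205.48 = $1957.48
State income tax: $1957.48 × 0.08 = $156.60
State unemployment insurance (employee share): $2162.96 × 0.0095 = $20.55
Employee stock purchase plan: $64.68
Total deductions = $205.48 + $156.60 + $20.55 + $64.68 = $447.31
Net pay = $2162.96 − $447.31 = $1715.65

$1715.65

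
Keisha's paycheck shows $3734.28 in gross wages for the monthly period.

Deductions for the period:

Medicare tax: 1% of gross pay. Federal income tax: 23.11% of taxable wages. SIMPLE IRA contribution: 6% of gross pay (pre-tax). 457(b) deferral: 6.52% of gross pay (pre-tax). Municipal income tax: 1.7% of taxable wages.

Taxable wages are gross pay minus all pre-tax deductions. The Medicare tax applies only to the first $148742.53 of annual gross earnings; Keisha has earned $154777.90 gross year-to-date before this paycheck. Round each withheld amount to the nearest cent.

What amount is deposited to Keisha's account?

$2456.27

457(b) deferral: $3734.28 × 0.0652 = $243.48
SIMPLE IRA contribution: $3734.28 × 0.06 = $224.06
Pre-tax total = $243.48 + $224.06 = $467.54
Taxable wages = $3734.28 − $467.54 = $3266.74
Federal income tax: $3266.74 × 0.2311 = $754.94
Municipal income tax: $3266.74 × 0.017 = $55.53
Medicare tax: annual cap $148742.53 already reached (YTD $154777.90), so $0.00
Total deductions = $243.48 + $224.06 + $754.94 + $55.53 + $0.00 = $1278.01
Net pay = $3734.28 − $1278.01 = $2456.27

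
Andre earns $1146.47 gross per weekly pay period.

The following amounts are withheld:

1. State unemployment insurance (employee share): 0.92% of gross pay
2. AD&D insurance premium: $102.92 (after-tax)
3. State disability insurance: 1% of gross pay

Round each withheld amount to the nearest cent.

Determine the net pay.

State disability insurance: $1146.47 × 0.01 = $11.46
State unemployment insurance (employee share): $1146.47 × 0.0092 = $10.55
AD&D insurance premium: $102.92
Total deductions = $11.46 + $10.55 + $102.92 = $124.93
Net pay = $1146.47 − $124.93 = $1021.54

$1021.54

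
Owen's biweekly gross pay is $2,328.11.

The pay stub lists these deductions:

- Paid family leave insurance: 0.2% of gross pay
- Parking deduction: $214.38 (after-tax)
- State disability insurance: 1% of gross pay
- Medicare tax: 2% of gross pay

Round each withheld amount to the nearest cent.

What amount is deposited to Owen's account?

$2,039.23

Paid family leave insurance: $2,328.11 × 0.002 = $4.66
Medicare tax: $2,328.11 × 0.02 = $46.56
State disability insurance: $2,328.11 × 0.01 = $23.28
Parking deduction: $214.38
Total deductions = $4.66 + $46.56 + $23.28 + $214.38 = $288.88
Net pay = $2,328.11 − $288.88 = $2,039.23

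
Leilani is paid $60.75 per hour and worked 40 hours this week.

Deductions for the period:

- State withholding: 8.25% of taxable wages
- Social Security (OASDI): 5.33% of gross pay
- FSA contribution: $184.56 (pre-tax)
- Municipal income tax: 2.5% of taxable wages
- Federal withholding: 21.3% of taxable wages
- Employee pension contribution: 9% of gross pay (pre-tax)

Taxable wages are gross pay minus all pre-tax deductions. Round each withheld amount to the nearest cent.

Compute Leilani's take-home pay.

$1,247.64

Gross pay: 40 × $60.75 = $2,430.00
Employee pension contribution: $2,430.00 × 0.09 = $218.70
FSA contribution: $184.56
Pre-tax total = $218.70 + $184.56 = $403.26
Taxable wages = $2,430.00 − $403.26 = $2,026.74
State withholding: $2,026.74 × 0.0825 = $167.21
Municipal income tax: $2,026.74 × 0.025 = $50.67
Federal withholding: $2,026.74 × 0.213 = $431.70
Social Security (OASDI): $2,430.00 × 0.0533 = $129.52
Total deductions = $218.70 + $184.56 + $167.21 + $50.67 + $431.70 + $129.52 = $1,182.36
Net pay = $2,430.00 − $1,182.36 = $1,247.64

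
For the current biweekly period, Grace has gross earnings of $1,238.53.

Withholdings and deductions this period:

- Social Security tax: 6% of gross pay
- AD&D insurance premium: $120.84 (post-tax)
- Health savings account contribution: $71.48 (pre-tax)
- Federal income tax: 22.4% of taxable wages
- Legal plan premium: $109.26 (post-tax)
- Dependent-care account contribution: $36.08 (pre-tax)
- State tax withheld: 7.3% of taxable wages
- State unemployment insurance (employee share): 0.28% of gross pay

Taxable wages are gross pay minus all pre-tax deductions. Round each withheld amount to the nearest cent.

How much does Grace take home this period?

Health savings account contribution: $71.48
Dependent-care account contribution: $36.08
Pre-tax total = $71.48 + $36.08 = $107.56
Taxable wages = $1,238.53 − $107.56 = $1,130.97
Federal income tax: $1,130.97 × 0.224 = $253.34
State tax withheld: $1,130.97 × 0.073 = $82.56
Social Security tax: $1,238.53 × 0.06 = $74.31
State unemployment insurance (employee share): $1,238.53 × 0.0028 = $3.47
AD&D insurance premium: $120.84
Legal plan premium: $109.26
Total deductions = $71.48 + $36.08 + $253.34 + $82.56 + $74.31 + $3.47 + $120.84 + $109.26 = $751.34
Net pay = $1,238.53 − $751.34 = $487.19

$487.19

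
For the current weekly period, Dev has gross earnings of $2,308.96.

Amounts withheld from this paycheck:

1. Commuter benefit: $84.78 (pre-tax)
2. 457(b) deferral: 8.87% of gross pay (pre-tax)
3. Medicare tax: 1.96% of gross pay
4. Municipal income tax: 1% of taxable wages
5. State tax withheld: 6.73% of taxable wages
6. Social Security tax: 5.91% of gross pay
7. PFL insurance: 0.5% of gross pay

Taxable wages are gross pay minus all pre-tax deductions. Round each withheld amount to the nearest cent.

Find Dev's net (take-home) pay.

Commuter benefit: $84.78
457(b) deferral: $2,308.96 × 0.0887 = $204.80
Pre-tax total = $84.78 + $204.80 = $289.58
Taxable wages = $2,308.96 − $289.58 = $2,019.38
Municipal income tax: $2,019.38 × 0.01 = $20.19
State tax withheld: $2,019.38 × 0.0673 = $135.90
Medicare tax: $2,308.96 × 0.0196 = $45.26
PFL insurance: $2,308.96 × 0.005 = $11.54
Social Security tax: $2,308.96 × 0.0591 = $136.46
Total deductions = $84.78 + $204.80 + $20.19 + $135.90 + $45.26 + $11.54 + $136.46 = $638.93
Net pay = $2,308.96 − $638.93 = $1,670.03

$1,670.03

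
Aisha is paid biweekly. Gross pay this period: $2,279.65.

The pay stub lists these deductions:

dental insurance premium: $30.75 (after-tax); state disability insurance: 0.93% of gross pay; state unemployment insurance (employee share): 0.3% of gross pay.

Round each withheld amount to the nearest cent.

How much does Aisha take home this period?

$2,220.86

State disability insurance: $2,279.65 × 0.0093 = $21.20
State unemployment insurance (employee share): $2,279.65 × 0.003 = $6.84
Dental insurance premium: $30.75
Total deductions = $21.20 + $6.84 + $30.75 = $58.79
Net pay = $2,279.65 − $58.79 = $2,220.86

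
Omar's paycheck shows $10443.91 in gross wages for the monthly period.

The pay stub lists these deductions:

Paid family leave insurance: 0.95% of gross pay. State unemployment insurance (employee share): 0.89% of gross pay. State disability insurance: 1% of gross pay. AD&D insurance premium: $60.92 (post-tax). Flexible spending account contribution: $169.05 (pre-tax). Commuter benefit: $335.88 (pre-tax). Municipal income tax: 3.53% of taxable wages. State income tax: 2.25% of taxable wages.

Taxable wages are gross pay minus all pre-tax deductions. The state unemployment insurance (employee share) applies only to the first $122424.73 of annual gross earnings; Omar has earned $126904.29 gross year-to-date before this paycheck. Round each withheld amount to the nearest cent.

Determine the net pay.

Flexible spending account contribution: $169.05
Commuter benefit: $335.88
Pre-tax total = $169.05 + $335.88 = $504.93
Taxable wages = $10443.91 − $504.93 = $9938.98
Municipal income tax: $9938.98 × 0.0353 = $350.85
State income tax: $9938.98 × 0.0225 = $223.63
Paid family leave insurance: $10443.91 × 0.0095 = $99.22
State unemployment insurance (employee share): annual cap $122424.73 already reached (YTD $126904.29), so $0.00
State disability insurance: $10443.91 × 0.01 = $104.44
AD&D insurance premium: $60.92
Total deductions = $169.05 + $335.88 + $350.85 + $223.63 + $99.22 + $0.00 + $104.44 + $60.92 = $1343.99
Net pay = $10443.91 − $1343.99 = $9099.92

$9099.92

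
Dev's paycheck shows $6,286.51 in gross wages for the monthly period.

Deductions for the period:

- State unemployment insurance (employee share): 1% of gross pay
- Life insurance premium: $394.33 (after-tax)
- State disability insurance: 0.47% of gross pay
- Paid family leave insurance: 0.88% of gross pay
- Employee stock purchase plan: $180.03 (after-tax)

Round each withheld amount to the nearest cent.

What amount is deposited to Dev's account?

State disability insurance: $6,286.51 × 0.0047 = $29.55
Paid family leave insurance: $6,286.51 × 0.0088 = $55.32
State unemployment insurance (employee share): $6,286.51 × 0.01 = $62.87
Employee stock purchase plan: $180.03
Life insurance premium: $394.33
Total deductions = $29.55 + $55.32 + $62.87 + $180.03 + $394.33 = $722.10
Net pay = $6,286.51 − $722.10 = $5,564.41

$5,564.41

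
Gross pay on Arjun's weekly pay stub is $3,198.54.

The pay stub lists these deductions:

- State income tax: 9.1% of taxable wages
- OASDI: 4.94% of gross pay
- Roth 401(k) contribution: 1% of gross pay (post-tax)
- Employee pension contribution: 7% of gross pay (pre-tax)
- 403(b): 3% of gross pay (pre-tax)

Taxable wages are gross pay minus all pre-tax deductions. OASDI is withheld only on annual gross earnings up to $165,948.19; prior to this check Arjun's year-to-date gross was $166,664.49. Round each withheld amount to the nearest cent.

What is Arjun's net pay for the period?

$2,584.73

Employee pension contribution: $3,198.54 × 0.07 = $223.90
403(b): $3,198.54 × 0.03 = $95.96
Pre-tax total = $223.90 + $95.96 = $319.86
Taxable wages = $3,198.54 − $319.86 = $2,878.68
State income tax: $2,878.68 × 0.091 = $261.96
OASDI: annual cap $165,948.19 already reached (YTD $166,664.49), so $0.00
Roth 401(k) contribution: $3,198.54 × 0.01 = $31.99
Total deductions = $223.90 + $95.96 + $261.96 + $0.00 + $31.99 = $613.81
Net pay = $3,198.54 − $613.81 = $2,584.73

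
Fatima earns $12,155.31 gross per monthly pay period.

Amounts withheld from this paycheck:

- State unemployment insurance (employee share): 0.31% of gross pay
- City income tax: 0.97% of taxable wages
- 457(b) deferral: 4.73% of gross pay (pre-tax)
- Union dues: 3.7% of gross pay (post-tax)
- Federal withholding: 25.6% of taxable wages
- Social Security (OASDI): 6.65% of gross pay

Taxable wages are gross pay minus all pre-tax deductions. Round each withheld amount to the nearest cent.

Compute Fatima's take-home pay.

$7,207.70

457(b) deferral: $12,155.31 × 0.0473 = $574.95
Taxable wages = $12,155.31 − $574.95 = $11,580.36
City income tax: $11,580.36 × 0.0097 = $112.33
Federal withholding: $11,580.36 × 0.256 = $2,964.57
State unemployment insurance (employee share): $12,155.31 × 0.0031 = $37.68
Social Security (OASDI): $12,155.31 × 0.0665 = $808.33
Union dues: $12,155.31 × 0.037 = $449.75
Total deductions = $574.95 + $112.33 + $2,964.57 + $37.68 + $808.33 + $449.75 = $4,947.61
Net pay = $12,155.31 − $4,947.61 = $7,207.70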